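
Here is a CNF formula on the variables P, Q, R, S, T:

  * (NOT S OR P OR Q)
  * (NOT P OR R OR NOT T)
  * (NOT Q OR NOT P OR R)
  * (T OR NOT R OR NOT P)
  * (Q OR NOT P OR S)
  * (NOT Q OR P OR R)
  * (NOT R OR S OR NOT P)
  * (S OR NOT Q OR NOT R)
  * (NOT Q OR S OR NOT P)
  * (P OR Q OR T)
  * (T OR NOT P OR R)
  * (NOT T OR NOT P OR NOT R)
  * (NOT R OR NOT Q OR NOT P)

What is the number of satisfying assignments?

Satisfying assignments:
  P=F Q=F R=F S=F T=T
  P=F Q=F R=T S=F T=T
  P=F Q=T R=T S=T T=F
  P=F Q=T R=T S=T T=T
Count: 4.

4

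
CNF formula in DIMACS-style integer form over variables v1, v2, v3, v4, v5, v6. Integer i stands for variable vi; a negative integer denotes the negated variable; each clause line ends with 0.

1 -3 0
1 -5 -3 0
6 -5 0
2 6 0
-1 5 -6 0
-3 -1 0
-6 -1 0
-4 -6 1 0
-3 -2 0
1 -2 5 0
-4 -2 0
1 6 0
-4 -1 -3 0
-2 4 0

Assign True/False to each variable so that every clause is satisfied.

Pure literal: v3 appears only negated; assign v3 = False.
Try v1 = False.
  then v6 is forced to True.
  then v4 is forced to False.
  then v2 is forced to False.
v5 is now unconstrained; take v5 = False.
Every clause has at least one true literal under this assignment.

v1=0, v2=0, v3=0, v4=0, v5=0, v6=1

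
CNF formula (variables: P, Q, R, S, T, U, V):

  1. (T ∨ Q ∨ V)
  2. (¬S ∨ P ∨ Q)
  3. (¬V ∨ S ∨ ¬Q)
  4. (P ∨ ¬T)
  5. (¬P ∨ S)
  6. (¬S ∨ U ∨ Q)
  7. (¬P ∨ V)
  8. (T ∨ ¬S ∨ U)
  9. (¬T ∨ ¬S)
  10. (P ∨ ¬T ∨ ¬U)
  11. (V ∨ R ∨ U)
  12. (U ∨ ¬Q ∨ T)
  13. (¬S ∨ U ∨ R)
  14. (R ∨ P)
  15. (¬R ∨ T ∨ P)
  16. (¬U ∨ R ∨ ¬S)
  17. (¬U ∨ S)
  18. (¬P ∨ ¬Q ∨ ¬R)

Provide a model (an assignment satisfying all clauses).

P = T, Q = F, R = T, S = T, T = F, U = T, V = T

Set P = True and propagate.
  then S is forced to True.
  then V is forced to True.
  then T is forced to False.
  then U is forced to True.
  then R is forced to True.
  then Q is forced to False.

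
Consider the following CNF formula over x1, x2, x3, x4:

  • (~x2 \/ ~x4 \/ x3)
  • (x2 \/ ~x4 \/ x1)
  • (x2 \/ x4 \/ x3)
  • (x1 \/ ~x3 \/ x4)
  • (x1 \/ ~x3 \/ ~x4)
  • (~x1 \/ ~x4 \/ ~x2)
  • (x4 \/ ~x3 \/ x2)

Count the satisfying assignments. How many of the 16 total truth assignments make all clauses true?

5

The models are:
  x1=F x2=T x3=F x4=F
  x1=T x2=F x3=F x4=T
  x1=T x2=F x3=T x4=T
  x1=T x2=T x3=F x4=F
  x1=T x2=T x3=T x4=F
Count: 5.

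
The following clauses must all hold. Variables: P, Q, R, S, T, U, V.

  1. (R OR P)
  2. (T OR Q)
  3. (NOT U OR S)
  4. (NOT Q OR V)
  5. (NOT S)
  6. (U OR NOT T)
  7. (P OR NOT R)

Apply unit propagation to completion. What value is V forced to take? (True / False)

Unit clause (NOT S) sets S = False.
(S OR NOT U): since S = False, the clause reduces to (NOT U). U = False.
(U OR NOT T): since U = False, the clause reduces to (NOT T). T = False.
In (Q OR T), T is now false; Q must hold, so Q = True.
In (NOT Q OR V), NOT Q is now false; V must hold, so V = True.

True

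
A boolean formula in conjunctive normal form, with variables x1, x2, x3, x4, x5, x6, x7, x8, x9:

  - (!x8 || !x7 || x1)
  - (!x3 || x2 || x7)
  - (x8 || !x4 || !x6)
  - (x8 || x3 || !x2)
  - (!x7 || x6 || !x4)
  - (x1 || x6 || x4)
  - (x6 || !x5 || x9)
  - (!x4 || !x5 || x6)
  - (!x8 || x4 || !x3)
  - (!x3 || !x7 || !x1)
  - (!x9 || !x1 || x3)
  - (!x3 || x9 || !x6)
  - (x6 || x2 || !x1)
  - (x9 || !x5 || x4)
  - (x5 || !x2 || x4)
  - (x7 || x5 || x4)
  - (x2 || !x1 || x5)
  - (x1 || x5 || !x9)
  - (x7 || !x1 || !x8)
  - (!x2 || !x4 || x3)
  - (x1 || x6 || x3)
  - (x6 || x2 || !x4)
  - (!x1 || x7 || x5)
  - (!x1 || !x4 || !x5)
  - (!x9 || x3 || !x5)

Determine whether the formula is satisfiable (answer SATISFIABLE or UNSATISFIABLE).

SATISFIABLE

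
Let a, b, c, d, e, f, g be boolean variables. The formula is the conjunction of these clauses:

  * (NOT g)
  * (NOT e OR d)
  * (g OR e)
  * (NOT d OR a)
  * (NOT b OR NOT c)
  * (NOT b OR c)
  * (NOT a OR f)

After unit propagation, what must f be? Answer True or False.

True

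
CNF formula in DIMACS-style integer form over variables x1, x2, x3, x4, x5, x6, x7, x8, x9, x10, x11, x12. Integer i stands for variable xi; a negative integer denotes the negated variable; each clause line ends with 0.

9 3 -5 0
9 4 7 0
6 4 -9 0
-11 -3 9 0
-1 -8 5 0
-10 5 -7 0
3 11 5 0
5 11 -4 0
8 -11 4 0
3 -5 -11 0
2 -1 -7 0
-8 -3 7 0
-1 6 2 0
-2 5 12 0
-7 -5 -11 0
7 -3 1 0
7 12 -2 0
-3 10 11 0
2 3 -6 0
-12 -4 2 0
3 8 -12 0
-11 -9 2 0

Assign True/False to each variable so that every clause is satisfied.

x1=False  x2=True  x3=True  x4=False  x5=True  x6=False  x7=True  x8=False  x9=False  x10=True  x11=False  x12=False

Check each clause:
  1. (x3 | ~x5 | x9) — x3 is true.
  2. (x9 | x7 | x4) — x7 is true.
  3. (x4 | x6 | ~x9) — ~x9 is true.
  4. (x9 | ~x3 | ~x11) — ~x11 is true.
  5. (x5 | ~x1 | ~x8) — ~x8 is true.
  6. (x5 | ~x7 | ~x10) — x5 is true.
  7. (x3 | x5 | x11) — x3 is true.
  8. (~x4 | x11 | x5) — ~x4 is true.
  9. (~x11 | x8 | x4) — ~x11 is true.
  10. (~x11 | ~x5 | x3) — x3 is true.
  11. (~x7 | ~x1 | x2) — x2 is true.
  12. (~x3 | x7 | ~x8) — ~x8 is true.
  13. (~x1 | x6 | x2) — x2 is true.
  14. (x12 | x5 | ~x2) — x5 is true.
  15. (~x7 | ~x11 | ~x5) — ~x11 is true.
  16. (x7 | x1 | ~x3) — x7 is true.
  17. (x12 | ~x2 | x7) — x7 is true.
  18. (x10 | x11 | ~x3) — x10 is true.
  19. (x2 | ~x6 | x3) — x2 is true.
  20. (x2 | ~x4 | ~x12) — x2 is true.
  21. (x3 | ~x12 | x8) — x3 is true.
  22. (x2 | ~x11 | ~x9) — x2 is true.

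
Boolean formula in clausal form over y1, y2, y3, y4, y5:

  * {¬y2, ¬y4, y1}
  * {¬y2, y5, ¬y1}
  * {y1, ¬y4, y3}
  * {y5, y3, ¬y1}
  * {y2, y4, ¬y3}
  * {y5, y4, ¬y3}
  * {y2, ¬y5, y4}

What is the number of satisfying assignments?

Split on y4, then y1.
  y4=T, y1=T: 5 of the 8 assignments to (y2,y3,y5) work.
  y4=T, y1=F: remaining (y2,y3,y5) ∈ {(F,T,F); (F,T,T)} — 2.
  y4=F, y1=T: remaining (y2,y3,y5) ∈ {(T,F,T); (T,T,T)} — 2.
  y4=F, y1=F: remaining (y2,y3,y5) ∈ {(F,F,F); (T,F,F); (T,F,T); (T,T,T)} — 4.
Total: 5 + 2 + 2 + 4 = 13.

13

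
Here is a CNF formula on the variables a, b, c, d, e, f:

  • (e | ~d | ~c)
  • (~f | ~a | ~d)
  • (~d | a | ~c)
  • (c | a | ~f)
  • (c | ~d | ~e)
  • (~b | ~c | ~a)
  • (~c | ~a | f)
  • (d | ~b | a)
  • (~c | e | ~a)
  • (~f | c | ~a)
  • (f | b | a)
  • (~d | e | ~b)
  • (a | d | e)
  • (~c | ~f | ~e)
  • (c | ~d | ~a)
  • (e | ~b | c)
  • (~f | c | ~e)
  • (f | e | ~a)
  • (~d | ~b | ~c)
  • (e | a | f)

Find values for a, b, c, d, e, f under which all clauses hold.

Try a = True.
Set b = True and propagate.
  then c is forced to False.
  then f is forced to False.
  then d is forced to False.
  then e is forced to True.
Check each clause:
  1. (~d | ~c | e) — ~c is true.
  2. (~f | ~d | ~a) — ~f is true.
  3. (~d | a | ~c) — a is true.
  4. (~f | c | a) — a is true.
  5. (c | ~d | ~e) — ~d is true.
  6. (~b | ~c | ~a) — ~c is true.
  7. (~c | ~a | f) — ~c is true.
  8. (a | d | ~b) — a is true.
  9. (~c | e | ~a) — ~c is true.
  10. (c | ~a | ~f) — ~f is true.
  11. (f | b | a) — a is true.
  12. (~b | ~d | e) — ~d is true.
  13. (d | a | e) — a is true.
  14. (~f | ~e | ~c) — ~f is true.
  15. (c | ~a | ~d) — ~d is true.
  16. (~b | e | c) — e is true.
  17. (~f | ~e | c) — ~f is true.
  18. (~a | f | e) — e is true.
  19. (~b | ~d | ~c) — ~d is true.
  20. (e | f | a) — a is true.

a = True, b = True, c = False, d = False, e = True, f = False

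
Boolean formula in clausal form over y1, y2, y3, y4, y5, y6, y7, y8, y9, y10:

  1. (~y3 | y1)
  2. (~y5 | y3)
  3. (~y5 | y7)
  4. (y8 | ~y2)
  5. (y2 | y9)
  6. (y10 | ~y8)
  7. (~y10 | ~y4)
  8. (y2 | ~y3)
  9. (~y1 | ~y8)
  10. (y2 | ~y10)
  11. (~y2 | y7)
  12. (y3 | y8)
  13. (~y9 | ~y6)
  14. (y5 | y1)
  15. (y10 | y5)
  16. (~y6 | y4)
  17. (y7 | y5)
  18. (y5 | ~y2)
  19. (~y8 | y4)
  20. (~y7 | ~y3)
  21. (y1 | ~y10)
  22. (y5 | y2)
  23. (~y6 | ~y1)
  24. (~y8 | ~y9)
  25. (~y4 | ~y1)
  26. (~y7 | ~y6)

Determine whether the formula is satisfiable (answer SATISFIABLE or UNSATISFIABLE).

y2 = True:
  propagation gives y8=True, y10=True, y4=False; an empty clause results — contradiction.
y2 = False:
  propagation gives y9=True, y3=False, y5=False; an empty clause results — contradiction.
Every branch closes, so no satisfying assignment exists.

UNSATISFIABLE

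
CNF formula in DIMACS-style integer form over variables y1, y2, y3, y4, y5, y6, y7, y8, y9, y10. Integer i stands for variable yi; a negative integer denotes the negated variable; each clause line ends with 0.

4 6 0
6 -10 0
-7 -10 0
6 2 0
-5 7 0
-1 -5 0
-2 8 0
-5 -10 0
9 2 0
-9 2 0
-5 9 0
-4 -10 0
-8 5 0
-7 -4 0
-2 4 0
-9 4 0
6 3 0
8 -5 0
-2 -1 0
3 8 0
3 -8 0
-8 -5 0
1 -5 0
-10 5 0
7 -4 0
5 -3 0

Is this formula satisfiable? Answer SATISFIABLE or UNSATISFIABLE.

UNSATISFIABLE

y5 = True:
  propagation gives y7=True, y10=False, y1=False; an empty clause results — contradiction.
y5 = False:
  propagation gives y8=False, y2=False, y6=True, y9=True; an empty clause results — contradiction.
Every branch closes, so no satisfying assignment exists.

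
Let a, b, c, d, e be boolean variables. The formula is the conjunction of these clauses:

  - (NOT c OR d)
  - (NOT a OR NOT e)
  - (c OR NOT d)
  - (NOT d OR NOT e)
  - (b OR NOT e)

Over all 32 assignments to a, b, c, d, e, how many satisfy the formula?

9

Split on d, then e.
  d=1, e=1: a clause becomes empty — 0.
  d=1, e=0: remaining (a,b,c) ∈ {(0,0,1); (0,1,1); (1,0,1); (1,1,1)} — 4.
  d=0, e=1: remaining (a,b,c) ∈ {(0,1,0)} — 1.
  d=0, e=0: remaining (a,b,c) ∈ {(0,0,0); (0,1,0); (1,0,0); (1,1,0)} — 4.
Total: 0 + 4 + 1 + 4 = 9.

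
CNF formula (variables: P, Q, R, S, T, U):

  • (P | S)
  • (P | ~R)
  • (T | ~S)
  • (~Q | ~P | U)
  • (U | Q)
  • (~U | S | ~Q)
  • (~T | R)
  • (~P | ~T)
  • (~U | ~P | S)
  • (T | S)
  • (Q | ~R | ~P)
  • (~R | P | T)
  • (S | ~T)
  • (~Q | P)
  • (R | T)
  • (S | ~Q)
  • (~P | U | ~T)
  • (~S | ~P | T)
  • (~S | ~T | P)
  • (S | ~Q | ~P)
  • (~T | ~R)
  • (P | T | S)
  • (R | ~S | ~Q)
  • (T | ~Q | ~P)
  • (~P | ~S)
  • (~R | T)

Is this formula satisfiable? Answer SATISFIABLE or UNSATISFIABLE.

UNSATISFIABLE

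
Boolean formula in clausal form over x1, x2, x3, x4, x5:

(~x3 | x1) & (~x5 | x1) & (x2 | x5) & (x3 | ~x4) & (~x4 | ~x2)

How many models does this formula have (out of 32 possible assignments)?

8

Split on x1, then x2.
  x1=T, x2=T: remaining (x3,x4,x5) ∈ {(F,F,F); (F,F,T); (T,F,F); (T,F,T)} — 4.
  x1=T, x2=F: remaining (x3,x4,x5) ∈ {(F,F,T); (T,F,T); (T,T,T)} — 3.
  x1=F, x2=T: remaining (x3,x4,x5) ∈ {(F,F,F)} — 1.
  x1=F, x2=F: a clause becomes empty — 0.
Total: 4 + 3 + 1 + 0 = 8.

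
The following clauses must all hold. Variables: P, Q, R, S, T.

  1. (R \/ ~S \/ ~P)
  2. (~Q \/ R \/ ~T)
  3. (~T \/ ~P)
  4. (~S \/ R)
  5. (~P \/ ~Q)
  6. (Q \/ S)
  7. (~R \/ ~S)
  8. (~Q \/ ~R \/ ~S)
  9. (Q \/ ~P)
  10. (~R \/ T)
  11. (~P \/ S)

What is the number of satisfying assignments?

2

Satisfying assignments:
  P=0 Q=1 R=0 S=0 T=0
  P=0 Q=1 R=1 S=0 T=1
That's 2 in total.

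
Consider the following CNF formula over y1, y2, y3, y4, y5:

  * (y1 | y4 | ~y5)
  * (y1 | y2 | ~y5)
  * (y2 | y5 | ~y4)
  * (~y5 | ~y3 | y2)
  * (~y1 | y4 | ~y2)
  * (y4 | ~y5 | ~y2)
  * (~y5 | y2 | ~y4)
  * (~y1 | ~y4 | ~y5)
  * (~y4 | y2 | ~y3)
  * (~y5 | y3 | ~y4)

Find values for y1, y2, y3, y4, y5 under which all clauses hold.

Try y1 = False.
Branch on y2: take y2 = False.
  then y5 is forced to False.
  then y4 is forced to False.
y3 is now unconstrained; take y3 = True.
Every clause has at least one true literal under this assignment.

y1 = False, y2 = False, y3 = True, y4 = False, y5 = False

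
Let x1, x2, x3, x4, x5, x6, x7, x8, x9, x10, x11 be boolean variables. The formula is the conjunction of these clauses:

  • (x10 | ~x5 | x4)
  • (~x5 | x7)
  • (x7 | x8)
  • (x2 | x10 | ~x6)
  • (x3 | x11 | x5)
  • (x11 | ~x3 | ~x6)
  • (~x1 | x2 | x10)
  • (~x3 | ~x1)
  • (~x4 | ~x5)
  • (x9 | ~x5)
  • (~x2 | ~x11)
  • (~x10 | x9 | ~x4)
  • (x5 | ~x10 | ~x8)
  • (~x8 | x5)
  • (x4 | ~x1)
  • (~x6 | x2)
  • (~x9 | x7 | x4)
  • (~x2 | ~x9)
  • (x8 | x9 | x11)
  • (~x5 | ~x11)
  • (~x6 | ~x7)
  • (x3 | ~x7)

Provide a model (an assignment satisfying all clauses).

x1=False, x2=False, x3=True, x4=False, x5=True, x6=False, x7=True, x8=True, x9=True, x10=True, x11=False

Check each clause:
  1. (~x5 | x10 | x4) — x10 is true.
  2. (~x5 | x7) — x7 is true.
  3. (x7 | x8) — x8 is true.
  4. (x2 | ~x6 | x10) — ~x6 is true.
  5. (x11 | x5 | x3) — x3 is true.
  6. (x11 | ~x6 | ~x3) — ~x6 is true.
  7. (~x1 | x10 | x2) — x10 is true.
  8. (~x3 | ~x1) — ~x1 is true.
  9. (~x5 | ~x4) — ~x4 is true.
  10. (~x5 | x9) — x9 is true.
  11. (~x2 | ~x11) — ~x11 is true.
  12. (~x4 | x9 | ~x10) — x9 is true.
  13. (~x10 | x5 | ~x8) — x5 is true.
  14. (x5 | ~x8) — x5 is true.
  15. (~x1 | x4) — ~x1 is true.
  16. (~x6 | x2) — ~x6 is true.
  17. (~x9 | x4 | x7) — x7 is true.
  18. (~x9 | ~x2) — ~x2 is true.
  19. (x9 | x11 | x8) — x8 is true.
  20. (~x5 | ~x11) — ~x11 is true.
  21. (~x6 | ~x7) — ~x6 is true.
  22. (x3 | ~x7) — x3 is true.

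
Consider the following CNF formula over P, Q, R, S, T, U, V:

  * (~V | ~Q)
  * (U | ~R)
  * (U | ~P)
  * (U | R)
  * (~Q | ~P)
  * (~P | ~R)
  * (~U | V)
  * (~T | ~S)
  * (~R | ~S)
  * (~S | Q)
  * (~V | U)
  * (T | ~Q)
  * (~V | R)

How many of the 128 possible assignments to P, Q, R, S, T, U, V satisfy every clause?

2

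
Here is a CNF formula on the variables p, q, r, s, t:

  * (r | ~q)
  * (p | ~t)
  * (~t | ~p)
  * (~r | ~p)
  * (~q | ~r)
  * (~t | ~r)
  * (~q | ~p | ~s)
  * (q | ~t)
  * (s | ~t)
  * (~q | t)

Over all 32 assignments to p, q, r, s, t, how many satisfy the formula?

The models are:
  p=F q=F r=F s=F t=F
  p=F q=F r=F s=T t=F
  p=F q=F r=T s=F t=F
  p=F q=F r=T s=T t=F
  p=T q=F r=F s=F t=F
  p=T q=F r=F s=T t=F
Count: 6.

6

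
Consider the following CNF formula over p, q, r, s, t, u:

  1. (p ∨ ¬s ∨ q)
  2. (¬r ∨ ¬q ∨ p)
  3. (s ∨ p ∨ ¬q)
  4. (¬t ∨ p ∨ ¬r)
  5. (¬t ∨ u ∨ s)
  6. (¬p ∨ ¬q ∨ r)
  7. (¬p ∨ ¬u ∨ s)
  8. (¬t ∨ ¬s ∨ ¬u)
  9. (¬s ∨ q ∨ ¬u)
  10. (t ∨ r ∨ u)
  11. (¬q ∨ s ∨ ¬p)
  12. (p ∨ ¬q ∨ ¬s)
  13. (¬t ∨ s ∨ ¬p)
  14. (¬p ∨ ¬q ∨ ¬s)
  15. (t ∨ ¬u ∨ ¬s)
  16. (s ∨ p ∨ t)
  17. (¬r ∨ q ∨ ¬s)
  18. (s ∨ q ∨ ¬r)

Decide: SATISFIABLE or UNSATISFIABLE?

Set p = True and propagate.
Try q = False.
The remaining clauses are satisfied by r = False, s = True, t = True, u = False.
So p=T, q=F, r=F, s=T, t=T, u=F is a satisfying assignment.

SATISFIABLE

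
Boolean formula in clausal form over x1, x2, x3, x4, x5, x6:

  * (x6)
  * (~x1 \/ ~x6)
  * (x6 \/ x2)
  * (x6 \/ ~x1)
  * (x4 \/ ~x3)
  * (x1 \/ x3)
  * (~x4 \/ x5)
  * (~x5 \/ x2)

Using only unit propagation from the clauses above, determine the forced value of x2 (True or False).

(x6) is a unit clause: x6 = True.
(~x6 \/ ~x1) with x6 = True leaves only ~x1, so x1 = False.
In (x1 \/ x3), x1 is now false; x3 must hold, so x3 = True.
(~x3 \/ x4) with x3 = True leaves only x4, so x4 = True.
In (x5 \/ ~x4), ~x4 is now false; x5 must hold, so x5 = True.
(x2 \/ ~x5) with x5 = True leaves only x2, so x2 = True.

True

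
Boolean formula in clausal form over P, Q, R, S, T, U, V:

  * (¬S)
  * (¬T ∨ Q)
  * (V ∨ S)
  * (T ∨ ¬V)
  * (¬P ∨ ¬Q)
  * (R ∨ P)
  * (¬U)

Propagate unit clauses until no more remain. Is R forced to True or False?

(¬S) stands alone — S = False.
In (S ∨ V), S is now false; V must hold, so V = True.
From (T ∨ ¬V) and V = True: T = True.
In (Q ∨ ¬T), ¬T is now false; Q must hold, so Q = True.
(¬Q ∨ ¬P) with Q = True leaves only ¬P, so P = False.
From (P ∨ R) and P = False: R = True.

True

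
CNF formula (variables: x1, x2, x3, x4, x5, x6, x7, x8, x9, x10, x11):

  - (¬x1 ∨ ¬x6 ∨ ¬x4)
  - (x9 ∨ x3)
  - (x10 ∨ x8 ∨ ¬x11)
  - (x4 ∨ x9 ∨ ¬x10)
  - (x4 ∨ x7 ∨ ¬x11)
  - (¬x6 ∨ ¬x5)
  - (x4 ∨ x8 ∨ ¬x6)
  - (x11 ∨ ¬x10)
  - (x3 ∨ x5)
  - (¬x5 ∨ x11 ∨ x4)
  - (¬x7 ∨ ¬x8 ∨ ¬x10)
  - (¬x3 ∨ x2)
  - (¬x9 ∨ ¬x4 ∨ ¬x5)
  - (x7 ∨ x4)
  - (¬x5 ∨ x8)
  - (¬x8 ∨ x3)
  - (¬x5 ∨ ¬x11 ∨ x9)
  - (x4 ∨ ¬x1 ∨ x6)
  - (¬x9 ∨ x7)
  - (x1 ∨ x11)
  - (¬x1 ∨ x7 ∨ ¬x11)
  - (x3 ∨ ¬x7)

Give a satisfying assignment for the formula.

x1=F, x2=T, x3=T, x4=T, x5=F, x6=T, x7=F, x8=F, x9=F, x10=T, x11=T

Pure literal: x2 appears only positively; assign x2 = True.
Set x1 = False and propagate.
  then x11 is forced to True.
For the remaining variables, x3 = True, x4 = True, x5 = False, x6 = True, x7 = False, x8 = False, x9 = False, x10 = True works.
Every clause has at least one true literal under this assignment.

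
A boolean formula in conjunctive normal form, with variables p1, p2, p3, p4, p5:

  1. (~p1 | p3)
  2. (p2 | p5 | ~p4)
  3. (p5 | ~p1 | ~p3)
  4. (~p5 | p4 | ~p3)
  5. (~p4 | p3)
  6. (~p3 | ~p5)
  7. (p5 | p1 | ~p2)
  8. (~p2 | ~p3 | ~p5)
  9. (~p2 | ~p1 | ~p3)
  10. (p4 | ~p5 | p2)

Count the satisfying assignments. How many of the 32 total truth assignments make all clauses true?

3

Satisfying assignments:
  p1=F p2=F p3=F p4=F p5=F
  p1=F p2=F p3=T p4=F p5=F
  p1=F p2=T p3=F p4=F p5=T
That's 3 in total.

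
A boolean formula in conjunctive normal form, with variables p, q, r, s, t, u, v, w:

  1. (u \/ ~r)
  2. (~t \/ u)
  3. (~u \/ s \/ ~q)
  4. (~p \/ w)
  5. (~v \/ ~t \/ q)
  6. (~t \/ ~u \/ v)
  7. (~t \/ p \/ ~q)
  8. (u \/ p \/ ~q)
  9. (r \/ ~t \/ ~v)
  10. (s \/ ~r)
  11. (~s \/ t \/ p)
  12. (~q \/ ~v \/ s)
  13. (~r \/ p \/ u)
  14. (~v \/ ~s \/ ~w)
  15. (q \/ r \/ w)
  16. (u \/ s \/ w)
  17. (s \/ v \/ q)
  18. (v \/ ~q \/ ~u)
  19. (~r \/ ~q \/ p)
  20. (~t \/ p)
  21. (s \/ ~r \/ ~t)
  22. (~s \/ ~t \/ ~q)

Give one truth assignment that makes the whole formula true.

p = T  q = F  r = F  s = F  t = F  u = T  v = T  w = T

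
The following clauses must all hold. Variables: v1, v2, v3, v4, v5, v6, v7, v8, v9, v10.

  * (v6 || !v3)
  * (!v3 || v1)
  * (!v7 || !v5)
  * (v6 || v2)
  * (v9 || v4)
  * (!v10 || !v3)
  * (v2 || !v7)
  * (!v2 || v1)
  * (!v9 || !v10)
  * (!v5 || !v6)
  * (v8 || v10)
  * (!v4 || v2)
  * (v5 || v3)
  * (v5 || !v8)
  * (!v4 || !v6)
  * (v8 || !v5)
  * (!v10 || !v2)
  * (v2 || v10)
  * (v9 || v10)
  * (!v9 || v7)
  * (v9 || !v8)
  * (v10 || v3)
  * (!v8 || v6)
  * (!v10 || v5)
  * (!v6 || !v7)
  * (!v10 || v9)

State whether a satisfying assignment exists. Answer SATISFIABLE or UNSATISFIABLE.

UNSATISFIABLE

v10 = True:
  propagation gives v3=False, v9=False; an empty clause results — contradiction.
v10 = False:
  propagation gives v8=True, v5=True, v7=False, v6=False; an empty clause results — contradiction.
Every branch closes, so no satisfying assignment exists.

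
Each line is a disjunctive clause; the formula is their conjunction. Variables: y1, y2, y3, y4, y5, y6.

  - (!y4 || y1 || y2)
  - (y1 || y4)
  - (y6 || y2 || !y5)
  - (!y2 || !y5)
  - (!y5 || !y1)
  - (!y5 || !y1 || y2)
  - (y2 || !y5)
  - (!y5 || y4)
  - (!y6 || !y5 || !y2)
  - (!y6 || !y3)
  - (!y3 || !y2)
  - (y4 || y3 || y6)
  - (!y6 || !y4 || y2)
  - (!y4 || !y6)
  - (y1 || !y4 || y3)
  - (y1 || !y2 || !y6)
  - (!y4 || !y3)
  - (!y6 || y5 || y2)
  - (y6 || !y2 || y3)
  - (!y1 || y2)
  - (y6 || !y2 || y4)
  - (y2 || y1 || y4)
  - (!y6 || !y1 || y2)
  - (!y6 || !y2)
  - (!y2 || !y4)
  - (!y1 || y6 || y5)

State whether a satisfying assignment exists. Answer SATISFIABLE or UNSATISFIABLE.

UNSATISFIABLE

y2 = True:
  propagation gives y5=False, y3=False, y6=True; an empty clause results — contradiction.
y2 = False:
  propagation gives y5=False, y6=False, y1=False, y4=False; an empty clause results — contradiction.
Every branch closes, so no satisfying assignment exists.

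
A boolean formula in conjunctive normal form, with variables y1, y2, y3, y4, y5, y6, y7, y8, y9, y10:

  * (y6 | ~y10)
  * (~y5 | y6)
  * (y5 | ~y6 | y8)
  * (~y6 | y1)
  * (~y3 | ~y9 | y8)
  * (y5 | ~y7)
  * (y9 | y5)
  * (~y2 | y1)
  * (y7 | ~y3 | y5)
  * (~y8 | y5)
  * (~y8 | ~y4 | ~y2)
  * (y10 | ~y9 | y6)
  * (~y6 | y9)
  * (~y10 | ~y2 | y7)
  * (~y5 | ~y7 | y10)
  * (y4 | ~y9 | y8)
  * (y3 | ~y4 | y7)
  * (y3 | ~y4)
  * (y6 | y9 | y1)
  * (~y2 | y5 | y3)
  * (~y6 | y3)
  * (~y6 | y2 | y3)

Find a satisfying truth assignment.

y1 = T, y2 = T, y3 = T, y4 = F, y5 = T, y6 = T, y7 = T, y8 = T, y9 = T, y10 = T

y1 occurs only positively in the remaining clauses — set y1 = True.
Branch on y2: take y2 = True.
Try y3 = True.
The remaining clauses are satisfied by y4 = False, y5 = True, y6 = True, y7 = True, y8 = True, y9 = True, y10 = True.
Every clause has at least one true literal under this assignment.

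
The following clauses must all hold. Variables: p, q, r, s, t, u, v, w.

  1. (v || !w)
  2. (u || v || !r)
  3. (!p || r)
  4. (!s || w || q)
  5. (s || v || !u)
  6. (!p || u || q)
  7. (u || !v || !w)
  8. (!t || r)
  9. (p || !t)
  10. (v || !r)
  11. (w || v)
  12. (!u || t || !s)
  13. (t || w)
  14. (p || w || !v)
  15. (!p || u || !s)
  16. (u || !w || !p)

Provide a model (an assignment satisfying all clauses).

p=True, q=True, r=True, s=False, t=True, u=True, v=True, w=False

Check each clause:
  1. (v || !w) — !w is true.
  2. (u || !r || v) — u is true.
  3. (r || !p) — r is true.
  4. (!s || w || q) — q is true.
  5. (v || s || !u) — v is true.
  6. (!p || u || q) — q is true.
  7. (!w || u || !v) — !w is true.
  8. (!t || r) — r is true.
  9. (!t || p) — p is true.
  10. (!r || v) — v is true.
  11. (w || v) — v is true.
  12. (!s || t || !u) — !s is true.
  13. (w || t) — t is true.
  14. (p || w || !v) — p is true.
  15. (!p || !s || u) — !s is true.
  16. (!p || !w || u) — !w is true.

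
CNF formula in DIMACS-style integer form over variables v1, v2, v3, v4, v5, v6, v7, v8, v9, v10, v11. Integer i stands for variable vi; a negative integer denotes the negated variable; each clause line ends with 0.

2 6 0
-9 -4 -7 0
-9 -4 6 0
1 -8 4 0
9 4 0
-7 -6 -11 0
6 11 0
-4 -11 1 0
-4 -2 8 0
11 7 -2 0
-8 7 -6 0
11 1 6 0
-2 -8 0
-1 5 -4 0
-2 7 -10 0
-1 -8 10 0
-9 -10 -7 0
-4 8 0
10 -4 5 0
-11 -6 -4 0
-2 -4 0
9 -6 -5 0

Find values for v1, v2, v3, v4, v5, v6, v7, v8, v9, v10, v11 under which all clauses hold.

Try v1 = False.
Set v2 = False and propagate.
  then v6 is forced to True.
Try v4 = False.
  then v8 is forced to False.
  then v9 is forced to True.
For the remaining variables, v3 = True, v5 = False, v7 = False, v10 = True, v11 = False works.

v1=F  v2=F  v3=T  v4=F  v5=F  v6=T  v7=F  v8=F  v9=T  v10=T  v11=F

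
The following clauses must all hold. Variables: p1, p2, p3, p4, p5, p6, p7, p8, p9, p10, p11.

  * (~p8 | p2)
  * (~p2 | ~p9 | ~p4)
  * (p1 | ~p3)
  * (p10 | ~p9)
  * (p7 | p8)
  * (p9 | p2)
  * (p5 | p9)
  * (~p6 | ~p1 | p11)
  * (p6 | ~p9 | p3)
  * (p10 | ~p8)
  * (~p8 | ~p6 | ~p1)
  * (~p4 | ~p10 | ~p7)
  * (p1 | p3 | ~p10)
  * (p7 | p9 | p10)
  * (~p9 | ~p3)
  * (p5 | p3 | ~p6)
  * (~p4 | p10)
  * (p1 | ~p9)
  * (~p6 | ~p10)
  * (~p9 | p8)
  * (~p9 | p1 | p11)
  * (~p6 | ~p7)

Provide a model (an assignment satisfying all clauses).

Pure literal: p4 appears only negated; assign p4 = False.
p5 occurs only positively in the remaining clauses — set p5 = True.
Branch on p1: take p1 = True.
Branch on p2: take p2 = True.
For the remaining variables, p3 = True, p6 = False, p7 = True, p8 = False, p9 = False, p10 = True, p11 = True works.
Check each clause:
  1. (p2 | ~p8) — ~p8 is true.
  2. (~p9 | ~p4 | ~p2) — ~p4 is true.
  3. (p1 | ~p3) — p1 is true.
  4. (~p9 | p10) — p10 is true.
  5. (p7 | p8) — p7 is true.
  6. (p9 | p2) — p2 is true.
  7. (p5 | p9) — p5 is true.
  8. (~p6 | p11 | ~p1) — ~p6 is true.
  9. (p3 | p6 | ~p9) — p3 is true.
  10. (~p8 | p10) — ~p8 is true.
  11. (~p1 | ~p6 | ~p8) — ~p8 is true.
  12. (~p4 | ~p7 | ~p10) — ~p4 is true.
  13. (~p10 | p3 | p1) — p1 is true.
  14. (p9 | p10 | p7) — p10 is true.
  15. (~p3 | ~p9) — ~p9 is true.
  16. (p5 | p3 | ~p6) — ~p6 is true.
  17. (~p4 | p10) — p10 is true.
  18. (p1 | ~p9) — p1 is true.
  19. (~p6 | ~p10) — ~p6 is true.
  20. (~p9 | p8) — ~p9 is true.
  21. (p1 | p11 | ~p9) — p1 is true.
  22. (~p7 | ~p6) — ~p6 is true.

p1=True, p2=True, p3=True, p4=False, p5=True, p6=False, p7=True, p8=False, p9=False, p10=True, p11=True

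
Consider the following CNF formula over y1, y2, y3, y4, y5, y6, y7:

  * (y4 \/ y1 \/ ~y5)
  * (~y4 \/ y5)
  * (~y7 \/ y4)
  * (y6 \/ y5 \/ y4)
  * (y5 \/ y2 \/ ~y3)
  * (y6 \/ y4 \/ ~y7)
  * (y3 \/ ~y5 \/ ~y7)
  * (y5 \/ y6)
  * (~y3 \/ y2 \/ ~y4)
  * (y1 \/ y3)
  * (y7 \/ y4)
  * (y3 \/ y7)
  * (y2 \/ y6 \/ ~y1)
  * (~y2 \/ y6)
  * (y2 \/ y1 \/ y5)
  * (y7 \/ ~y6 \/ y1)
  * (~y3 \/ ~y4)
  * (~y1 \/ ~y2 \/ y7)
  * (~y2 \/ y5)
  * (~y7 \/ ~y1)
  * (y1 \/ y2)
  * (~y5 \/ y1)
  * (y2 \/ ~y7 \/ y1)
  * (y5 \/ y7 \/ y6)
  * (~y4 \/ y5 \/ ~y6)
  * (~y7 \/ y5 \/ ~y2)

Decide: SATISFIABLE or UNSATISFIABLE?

y5 = True:
  propagation gives y1=True, y7=False, y4=True, y3=True; an empty clause results — contradiction.
y5 = False:
  propagation gives y4=False, y7=False; an empty clause results — contradiction.
Every branch closes, so no satisfying assignment exists.

UNSATISFIABLE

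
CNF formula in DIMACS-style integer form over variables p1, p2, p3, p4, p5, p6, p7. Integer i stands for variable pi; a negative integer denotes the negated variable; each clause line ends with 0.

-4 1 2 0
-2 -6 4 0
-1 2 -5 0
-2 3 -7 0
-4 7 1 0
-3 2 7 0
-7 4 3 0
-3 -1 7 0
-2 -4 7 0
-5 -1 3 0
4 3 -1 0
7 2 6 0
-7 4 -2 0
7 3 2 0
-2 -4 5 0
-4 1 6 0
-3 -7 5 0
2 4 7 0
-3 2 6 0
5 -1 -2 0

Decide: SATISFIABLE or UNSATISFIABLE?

Set p1 = False and propagate.
Try p2 = True.
The remaining clauses are satisfied by p3 = True, p4 = True, p5 = True, p6 = True, p7 = True.
So p1=0, p2=1, p3=1, p4=1, p5=1, p6=1, p7=1 is a satisfying assignment.

SATISFIABLE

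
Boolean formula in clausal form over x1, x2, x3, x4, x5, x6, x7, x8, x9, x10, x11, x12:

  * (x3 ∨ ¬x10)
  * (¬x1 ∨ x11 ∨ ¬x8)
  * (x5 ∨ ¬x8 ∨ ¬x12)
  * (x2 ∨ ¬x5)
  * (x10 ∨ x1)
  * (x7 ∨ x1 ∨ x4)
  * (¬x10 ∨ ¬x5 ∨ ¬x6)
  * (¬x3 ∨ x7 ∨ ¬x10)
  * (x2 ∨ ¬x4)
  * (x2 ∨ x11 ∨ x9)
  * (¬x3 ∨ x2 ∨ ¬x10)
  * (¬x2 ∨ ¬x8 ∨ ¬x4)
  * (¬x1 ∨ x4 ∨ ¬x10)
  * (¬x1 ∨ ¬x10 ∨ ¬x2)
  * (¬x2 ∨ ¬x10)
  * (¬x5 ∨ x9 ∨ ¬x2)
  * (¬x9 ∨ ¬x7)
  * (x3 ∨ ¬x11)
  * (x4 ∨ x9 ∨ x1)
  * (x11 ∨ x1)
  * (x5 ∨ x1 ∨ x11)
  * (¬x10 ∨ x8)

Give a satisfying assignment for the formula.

Pure literal: x6 appears only negated; assign x6 = False.
Pure literal: x12 appears only negated; assign x12 = False.
Branch on x1: take x1 = True.
Try x2 = True.
  then x10 is forced to False.
Set x3 = False and propagate.
  then x11 is forced to False.
  then x8 is forced to False.
The remaining clauses are satisfied by x4 = False, x5 = True, x7 = False, x9 = True.
Check each clause:
  1. (x3 ∨ ¬x10) — ¬x10 is true.
  2. (¬x1 ∨ ¬x8 ∨ x11) — ¬x8 is true.
  3. (¬x8 ∨ ¬x12 ∨ x5) — ¬x8 is true.
  4. (¬x5 ∨ x2) — x2 is true.
  5. (x10 ∨ x1) — x1 is true.
  6. (x4 ∨ x1 ∨ x7) — x1 is true.
  7. (¬x10 ∨ ¬x5 ∨ ¬x6) — ¬x6 is true.
  8. (¬x10 ∨ ¬x3 ∨ x7) — ¬x3 is true.
  9. (x2 ∨ ¬x4) — x2 is true.
  10. (x2 ∨ x9 ∨ x11) — x9 is true.
  11. (¬x3 ∨ ¬x10 ∨ x2) — x2 is true.
  12. (¬x8 ∨ ¬x2 ∨ ¬x4) — ¬x8 is true.
  13. (¬x1 ∨ ¬x10 ∨ x4) — ¬x10 is true.
  14. (¬x1 ∨ ¬x2 ∨ ¬x10) — ¬x10 is true.
  15. (¬x2 ∨ ¬x10) — ¬x10 is true.
  16. (x9 ∨ ¬x2 ∨ ¬x5) — x9 is true.
  17. (¬x7 ∨ ¬x9) — ¬x7 is true.
  18. (x3 ∨ ¬x11) — ¬x11 is true.
  19. (x4 ∨ x9 ∨ x1) — x9 is true.
  20. (x1 ∨ x11) — x1 is true.
  21. (x1 ∨ x5 ∨ x11) — x1 is true.
  22. (¬x10 ∨ x8) — ¬x10 is true.

x1=T, x2=T, x3=F, x4=F, x5=T, x6=F, x7=F, x8=F, x9=T, x10=F, x11=F, x12=F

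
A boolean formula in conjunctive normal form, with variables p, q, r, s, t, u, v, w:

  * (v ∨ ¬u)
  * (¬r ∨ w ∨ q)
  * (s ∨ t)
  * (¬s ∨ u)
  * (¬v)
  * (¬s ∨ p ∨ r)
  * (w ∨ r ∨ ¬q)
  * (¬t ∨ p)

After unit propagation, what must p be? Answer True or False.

True

(¬v) is a unit clause: v = False.
(¬u ∨ v) with v = False leaves only ¬u, so u = False.
In (u ∨ ¬s), u is now false; ¬s must hold, so s = False.
(t ∨ s) with s = False leaves only t, so t = True.
From (p ∨ ¬t) and t = True: p = True.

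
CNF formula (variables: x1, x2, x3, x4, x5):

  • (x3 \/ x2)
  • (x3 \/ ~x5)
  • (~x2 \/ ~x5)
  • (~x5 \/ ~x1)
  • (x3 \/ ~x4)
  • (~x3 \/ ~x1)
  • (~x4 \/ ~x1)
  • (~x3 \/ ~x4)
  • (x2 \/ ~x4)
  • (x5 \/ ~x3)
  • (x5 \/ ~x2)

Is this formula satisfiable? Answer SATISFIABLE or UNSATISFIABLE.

SATISFIABLE

x1 occurs only negated in the remaining clauses — set x1 = False.
Pure literal: x4 appears only negated; assign x4 = False.
Set x2 = False and propagate.
  then x3 is forced to True.
  then x5 is forced to True.
So x1 = 0, x2 = 0, x3 = 1, x4 = 0, x5 = 1 is a satisfying assignment.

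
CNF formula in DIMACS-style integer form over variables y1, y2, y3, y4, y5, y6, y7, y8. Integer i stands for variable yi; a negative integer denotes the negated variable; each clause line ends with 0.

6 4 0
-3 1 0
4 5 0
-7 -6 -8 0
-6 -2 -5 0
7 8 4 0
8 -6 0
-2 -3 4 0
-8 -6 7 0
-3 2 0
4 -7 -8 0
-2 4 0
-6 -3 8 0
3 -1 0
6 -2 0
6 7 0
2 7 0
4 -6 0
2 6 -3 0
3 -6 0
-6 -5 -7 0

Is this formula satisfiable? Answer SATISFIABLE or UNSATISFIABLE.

y4 occurs only positively in the remaining clauses — set y4 = True.
Set y1 = False and propagate.
  then y3 is forced to False.
  then y6 is forced to False.
  then y2 is forced to False.
  then y7 is forced to True.
y5, y8 are now unconstrained; take y5 = True, y8 = True.
Every clause has at least one true literal under this assignment.
So y1=0, y2=0, y3=0, y4=1, y5=1, y6=0, y7=1, y8=1 is a satisfying assignment.

SATISFIABLE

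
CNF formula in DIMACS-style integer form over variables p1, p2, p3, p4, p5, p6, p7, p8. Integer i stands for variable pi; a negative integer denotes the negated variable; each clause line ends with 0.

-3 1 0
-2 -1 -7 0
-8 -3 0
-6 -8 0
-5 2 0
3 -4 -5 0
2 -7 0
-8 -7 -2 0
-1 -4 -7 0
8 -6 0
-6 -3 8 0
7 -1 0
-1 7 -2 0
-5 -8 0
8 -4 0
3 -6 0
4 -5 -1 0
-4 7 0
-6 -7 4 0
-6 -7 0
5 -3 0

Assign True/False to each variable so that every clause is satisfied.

p1 = False  p2 = True  p3 = False  p4 = False  p5 = False  p6 = False  p7 = False  p8 = False

p6 occurs only negated in the remaining clauses — set p6 = False.
Set p1 = False and propagate.
  then p3 is forced to False.
The remaining clauses are satisfied by p2 = True, p4 = False, p5 = False, p7 = False, p8 = False.
Every clause has at least one true literal under this assignment.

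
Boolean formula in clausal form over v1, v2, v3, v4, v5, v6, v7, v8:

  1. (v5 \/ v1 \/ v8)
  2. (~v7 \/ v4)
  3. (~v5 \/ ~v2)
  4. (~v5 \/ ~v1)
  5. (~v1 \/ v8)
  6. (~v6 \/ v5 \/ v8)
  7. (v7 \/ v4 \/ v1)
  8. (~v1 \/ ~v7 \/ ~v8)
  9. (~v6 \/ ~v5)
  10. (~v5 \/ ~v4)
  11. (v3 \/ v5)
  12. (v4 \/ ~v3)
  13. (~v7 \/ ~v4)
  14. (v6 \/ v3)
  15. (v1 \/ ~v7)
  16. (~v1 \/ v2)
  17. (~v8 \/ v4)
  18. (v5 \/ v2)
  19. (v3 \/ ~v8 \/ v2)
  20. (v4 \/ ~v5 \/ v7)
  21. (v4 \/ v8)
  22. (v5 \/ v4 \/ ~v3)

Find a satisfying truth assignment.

Try v1 = False.
  then v7 is forced to False.
  then v4 is forced to True.
  then v5 is forced to False.
  then v8 is forced to True.
  then v3 is forced to True.
  then v2 is forced to True.
v6 is now unconstrained; take v6 = True.

v1 = 0, v2 = 1, v3 = 1, v4 = 1, v5 = 0, v6 = 1, v7 = 0, v8 = 1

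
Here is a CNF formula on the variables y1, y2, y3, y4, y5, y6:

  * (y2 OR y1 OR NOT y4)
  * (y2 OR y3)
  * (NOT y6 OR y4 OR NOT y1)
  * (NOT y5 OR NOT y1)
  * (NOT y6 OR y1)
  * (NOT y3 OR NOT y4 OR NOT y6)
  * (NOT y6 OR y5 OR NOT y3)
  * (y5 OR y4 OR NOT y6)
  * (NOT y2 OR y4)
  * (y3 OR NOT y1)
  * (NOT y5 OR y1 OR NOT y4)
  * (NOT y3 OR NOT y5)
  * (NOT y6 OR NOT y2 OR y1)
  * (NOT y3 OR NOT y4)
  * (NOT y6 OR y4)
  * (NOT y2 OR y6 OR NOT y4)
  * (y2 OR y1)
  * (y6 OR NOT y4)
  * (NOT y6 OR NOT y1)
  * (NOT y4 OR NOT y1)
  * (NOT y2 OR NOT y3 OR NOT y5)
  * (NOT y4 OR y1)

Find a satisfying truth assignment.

y1=T  y2=F  y3=T  y4=F  y5=F  y6=F

Try y1 = True.
  then y5 is forced to False.
  then y3 is forced to True.
  then y6 is forced to False.
  then y4 is forced to False.
  then y2 is forced to False.
Every clause has at least one true literal under this assignment.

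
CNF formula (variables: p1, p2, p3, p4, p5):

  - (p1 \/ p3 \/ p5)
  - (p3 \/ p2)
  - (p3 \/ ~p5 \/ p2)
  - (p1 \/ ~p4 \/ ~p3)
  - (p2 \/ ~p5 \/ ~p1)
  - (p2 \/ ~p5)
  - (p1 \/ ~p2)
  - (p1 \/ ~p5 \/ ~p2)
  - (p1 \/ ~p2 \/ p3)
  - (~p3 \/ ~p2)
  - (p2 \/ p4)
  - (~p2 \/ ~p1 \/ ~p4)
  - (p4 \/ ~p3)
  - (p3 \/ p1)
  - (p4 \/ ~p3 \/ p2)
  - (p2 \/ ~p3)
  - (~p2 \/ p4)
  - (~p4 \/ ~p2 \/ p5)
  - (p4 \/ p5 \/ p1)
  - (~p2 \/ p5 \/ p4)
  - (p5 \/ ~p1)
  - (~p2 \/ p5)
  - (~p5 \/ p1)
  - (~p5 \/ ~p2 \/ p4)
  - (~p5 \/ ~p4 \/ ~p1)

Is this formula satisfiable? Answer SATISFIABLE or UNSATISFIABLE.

UNSATISFIABLE

p2 = True:
  propagation gives p1=True, p3=False, p4=False; an empty clause results — contradiction.
p2 = False:
  propagation gives p3=True; an empty clause results — contradiction.
Every branch closes, so no satisfying assignment exists.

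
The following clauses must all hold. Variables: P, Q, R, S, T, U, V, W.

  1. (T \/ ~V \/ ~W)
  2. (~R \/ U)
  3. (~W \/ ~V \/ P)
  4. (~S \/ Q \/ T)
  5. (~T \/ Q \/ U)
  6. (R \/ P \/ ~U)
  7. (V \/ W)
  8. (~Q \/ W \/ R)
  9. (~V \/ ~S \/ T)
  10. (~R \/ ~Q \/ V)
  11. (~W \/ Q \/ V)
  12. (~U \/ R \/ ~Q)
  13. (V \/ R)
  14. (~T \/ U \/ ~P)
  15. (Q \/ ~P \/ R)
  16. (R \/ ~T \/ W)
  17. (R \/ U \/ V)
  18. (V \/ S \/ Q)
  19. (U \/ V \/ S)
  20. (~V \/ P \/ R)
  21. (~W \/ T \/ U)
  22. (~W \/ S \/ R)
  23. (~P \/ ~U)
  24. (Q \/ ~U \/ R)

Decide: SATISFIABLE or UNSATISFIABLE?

Set P = False and propagate.
Try Q = True.
Try R = True.
  then U is forced to True.
  then V is forced to True.
  then W is forced to False.
For the remaining variables, S = False, T = False works.
So P=False, Q=True, R=True, S=False, T=False, U=True, V=True, W=False is a satisfying assignment.

SATISFIABLE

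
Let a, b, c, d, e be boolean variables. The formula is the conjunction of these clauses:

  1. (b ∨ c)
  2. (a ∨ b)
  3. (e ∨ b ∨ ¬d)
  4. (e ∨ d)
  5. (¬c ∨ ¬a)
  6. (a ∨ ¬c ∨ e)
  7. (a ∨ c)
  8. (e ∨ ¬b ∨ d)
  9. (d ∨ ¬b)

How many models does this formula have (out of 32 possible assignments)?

3

The models are:
  a=0 b=1 c=1 d=1 e=1
  a=1 b=1 c=0 d=1 e=0
  a=1 b=1 c=0 d=1 e=1
That's 3 in total.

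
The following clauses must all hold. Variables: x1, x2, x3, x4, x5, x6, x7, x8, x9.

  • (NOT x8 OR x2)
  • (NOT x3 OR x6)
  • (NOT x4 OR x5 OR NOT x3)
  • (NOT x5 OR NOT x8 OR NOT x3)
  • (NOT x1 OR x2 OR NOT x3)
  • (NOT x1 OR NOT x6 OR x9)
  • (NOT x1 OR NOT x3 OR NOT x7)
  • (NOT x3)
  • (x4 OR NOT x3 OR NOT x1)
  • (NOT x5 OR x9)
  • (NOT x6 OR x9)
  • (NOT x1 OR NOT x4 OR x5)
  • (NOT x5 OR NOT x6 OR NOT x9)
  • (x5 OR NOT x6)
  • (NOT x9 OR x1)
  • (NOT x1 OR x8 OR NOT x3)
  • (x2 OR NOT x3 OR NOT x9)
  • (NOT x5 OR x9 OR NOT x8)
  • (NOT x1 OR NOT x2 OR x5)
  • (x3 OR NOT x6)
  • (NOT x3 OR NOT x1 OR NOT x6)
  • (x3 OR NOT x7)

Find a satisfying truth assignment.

Unit propagation: (NOT x3) forces x3 = False.
(NOT x6) is a unit clause, so x6 = False.
Unit propagation: (NOT x7) forces x7 = False.
Pure literal: x4 appears only negated; assign x4 = False.
Pure literal: x8 appears only negated; assign x8 = False.
Set x1 = True and propagate.
Branch on x2: take x2 = True.
  then x5 is forced to True.
  then x9 is forced to True.

x1=True, x2=True, x3=False, x4=False, x5=True, x6=False, x7=False, x8=False, x9=True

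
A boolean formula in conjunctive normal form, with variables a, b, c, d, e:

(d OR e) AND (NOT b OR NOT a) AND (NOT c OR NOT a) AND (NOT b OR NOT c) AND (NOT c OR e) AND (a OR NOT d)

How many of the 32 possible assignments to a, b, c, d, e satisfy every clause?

6

The models are:
  a=0 b=0 c=0 d=0 e=1
  a=0 b=0 c=1 d=0 e=1
  a=0 b=1 c=0 d=0 e=1
  a=1 b=0 c=0 d=0 e=1
  a=1 b=0 c=0 d=1 e=0
  a=1 b=0 c=0 d=1 e=1
Count: 6.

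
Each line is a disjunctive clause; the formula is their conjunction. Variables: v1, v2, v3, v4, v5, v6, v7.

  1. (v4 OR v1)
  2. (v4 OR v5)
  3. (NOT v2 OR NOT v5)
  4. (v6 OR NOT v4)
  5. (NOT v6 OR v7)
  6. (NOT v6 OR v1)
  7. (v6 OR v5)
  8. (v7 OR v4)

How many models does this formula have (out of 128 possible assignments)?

Split on v4, then v6.
  v4=1, v6=1: v3 free; 3 ways for (v1,v2,v5,v7) × 2^1 = 6.
  v4=1, v6=0: a clause becomes empty — 0.
  v4=0, v6=1: remaining (v1,v2,v3,v5,v7) ∈ {(1,0,0,1,1); (1,0,1,1,1)} — 2.
  v4=0, v6=0: remaining (v1,v2,v3,v5,v7) ∈ {(1,0,0,1,1); (1,0,1,1,1)} — 2.
Total: 6 + 0 + 2 + 2 = 10.

10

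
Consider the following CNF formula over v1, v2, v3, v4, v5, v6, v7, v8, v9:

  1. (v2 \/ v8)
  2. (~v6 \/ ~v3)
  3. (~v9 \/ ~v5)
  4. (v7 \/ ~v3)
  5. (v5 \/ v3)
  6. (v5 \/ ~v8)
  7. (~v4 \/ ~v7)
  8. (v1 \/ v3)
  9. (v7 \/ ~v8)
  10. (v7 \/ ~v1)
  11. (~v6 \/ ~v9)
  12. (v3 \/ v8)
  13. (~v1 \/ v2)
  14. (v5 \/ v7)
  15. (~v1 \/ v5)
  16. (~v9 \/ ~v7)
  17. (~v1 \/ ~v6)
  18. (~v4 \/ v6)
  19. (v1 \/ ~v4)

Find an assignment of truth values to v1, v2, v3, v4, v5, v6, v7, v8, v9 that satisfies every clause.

v2 occurs only positively in the remaining clauses — set v2 = True.
Pure literal: v4 appears only negated; assign v4 = False.
Set v1 = True and propagate.
  then v7 is forced to True.
  then v5 is forced to True.
  then v9 is forced to False.
  then v6 is forced to False.
Try v3 = False.
  then v8 is forced to True.

v1=True, v2=True, v3=False, v4=False, v5=True, v6=False, v7=True, v8=True, v9=False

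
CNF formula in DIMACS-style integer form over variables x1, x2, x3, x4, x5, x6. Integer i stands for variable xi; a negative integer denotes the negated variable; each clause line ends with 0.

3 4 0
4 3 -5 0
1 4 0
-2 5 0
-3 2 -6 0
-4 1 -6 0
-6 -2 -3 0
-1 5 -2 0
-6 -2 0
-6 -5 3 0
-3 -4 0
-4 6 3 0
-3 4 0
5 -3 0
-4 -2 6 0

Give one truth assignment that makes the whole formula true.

x1 = True, x2 = False, x3 = False, x4 = True, x5 = False, x6 = True

Branch on x1: take x1 = True.
Branch on x2: take x2 = False.
For the remaining variables, x3 = False, x4 = True, x5 = False, x6 = True works.
Every clause has at least one true literal under this assignment.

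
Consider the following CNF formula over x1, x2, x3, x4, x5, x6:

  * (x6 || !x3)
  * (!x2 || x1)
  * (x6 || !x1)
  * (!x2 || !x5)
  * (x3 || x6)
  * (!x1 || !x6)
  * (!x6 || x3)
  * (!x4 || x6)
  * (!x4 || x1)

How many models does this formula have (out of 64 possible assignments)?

Satisfying assignments:
  x1=F x2=F x3=T x4=F x5=F x6=T
  x1=F x2=F x3=T x4=F x5=T x6=T
That's 2 in total.

2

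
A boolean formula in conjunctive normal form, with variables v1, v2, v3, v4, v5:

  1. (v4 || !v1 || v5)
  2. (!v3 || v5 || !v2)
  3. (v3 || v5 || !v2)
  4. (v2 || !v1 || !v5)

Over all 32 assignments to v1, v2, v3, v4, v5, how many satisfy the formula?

18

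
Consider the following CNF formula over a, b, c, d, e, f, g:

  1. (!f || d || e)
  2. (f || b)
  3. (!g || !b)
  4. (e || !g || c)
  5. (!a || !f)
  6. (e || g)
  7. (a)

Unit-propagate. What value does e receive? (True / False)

True

(a) stands alone — a = True.
(!f || !a) with a = True leaves only !f, so f = False.
(b || f): since f = False, the clause reduces to (b). b = True.
(!g || !b) with b = True leaves only !g, so g = False.
From (g || e) and g = False: e = True.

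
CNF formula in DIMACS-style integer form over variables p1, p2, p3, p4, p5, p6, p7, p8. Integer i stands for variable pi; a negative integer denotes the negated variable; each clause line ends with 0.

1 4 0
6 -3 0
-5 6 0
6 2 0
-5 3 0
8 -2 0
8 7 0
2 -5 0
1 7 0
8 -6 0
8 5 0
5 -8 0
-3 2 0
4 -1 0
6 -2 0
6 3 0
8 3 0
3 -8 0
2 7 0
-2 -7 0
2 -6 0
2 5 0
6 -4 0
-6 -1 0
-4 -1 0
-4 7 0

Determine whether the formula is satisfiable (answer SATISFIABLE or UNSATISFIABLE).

p2 = True:
  propagation gives p8=True, p5=True, p6=True, p3=True; an empty clause results — contradiction.
p2 = False:
  propagation gives p6=True; an empty clause results — contradiction.
Every branch closes, so no satisfying assignment exists.

UNSATISFIABLE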